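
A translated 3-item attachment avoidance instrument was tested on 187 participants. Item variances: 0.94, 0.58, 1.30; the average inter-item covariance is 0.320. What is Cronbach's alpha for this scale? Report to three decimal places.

sum of item variances = 0.94 + 0.58 + 1.30 = 2.82
Sum of the 3 distinct covariances = 3 × 0.320 = 0.960
Var(T) = sum of item variances + 2·Σcov = 2.82 + 2 × 0.960 = 4.740
α = (3/2)·(1 − 2.82/4.740) = 0.608

α = 0.608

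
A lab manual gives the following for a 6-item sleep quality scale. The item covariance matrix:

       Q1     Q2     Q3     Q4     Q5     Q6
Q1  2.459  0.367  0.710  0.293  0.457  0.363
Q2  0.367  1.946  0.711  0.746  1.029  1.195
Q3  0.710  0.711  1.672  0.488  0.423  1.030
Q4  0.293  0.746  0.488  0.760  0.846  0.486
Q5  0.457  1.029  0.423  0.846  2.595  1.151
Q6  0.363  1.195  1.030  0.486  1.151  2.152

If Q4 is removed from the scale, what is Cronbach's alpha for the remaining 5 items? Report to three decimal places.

Remaining items: Q1, Q2, Q3, Q5, Q6 (k = 5).
Σσ²ᵢ = 2.459 + 1.946 + 1.672 + 2.595 + 2.152 = 10.824
Var(T) = 10.824 + 2 × 7.436 = 25.696
α (item deleted) = (5/4)·(1 − 10.824/25.696) = 0.723

Cronbach's alpha = 0.723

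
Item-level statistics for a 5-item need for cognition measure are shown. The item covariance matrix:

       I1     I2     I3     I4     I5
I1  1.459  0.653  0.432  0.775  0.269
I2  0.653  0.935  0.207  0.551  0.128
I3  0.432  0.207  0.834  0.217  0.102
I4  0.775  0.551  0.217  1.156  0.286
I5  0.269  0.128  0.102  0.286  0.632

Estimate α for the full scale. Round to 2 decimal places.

sum of item variances = 1.459 + 0.935 + 0.834 + 1.156 + 0.632 = 5.016
Sum of the distinct covariances = 3.620
σ²_total = 5.016 + 2 × 3.620 = 12.256
α = (k/(k−1))·(1 − sum of item variances/σ²_total) = (5/4)·(1 − 5.016/12.256) = 0.74

α = 0.74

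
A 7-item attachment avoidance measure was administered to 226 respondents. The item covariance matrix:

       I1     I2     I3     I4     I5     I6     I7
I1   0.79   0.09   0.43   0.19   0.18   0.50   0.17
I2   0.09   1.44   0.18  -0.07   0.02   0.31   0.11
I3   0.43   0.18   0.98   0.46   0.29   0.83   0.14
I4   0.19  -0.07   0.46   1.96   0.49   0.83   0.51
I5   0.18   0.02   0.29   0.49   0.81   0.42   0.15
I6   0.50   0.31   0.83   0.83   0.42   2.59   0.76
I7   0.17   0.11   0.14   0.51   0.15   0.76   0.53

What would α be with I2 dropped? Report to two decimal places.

α = 0.75

Remaining items: I1, I3, I4, I5, I6, I7 (k = 6).
Σσᵢ² = 0.79 + 0.98 + 1.96 + 0.81 + 2.59 + 0.53 = 7.66
σ²_total = 7.66 + 2 × 6.35 = 20.36
α (item deleted) = (6/5)·(1 − 7.66/20.36) = 0.75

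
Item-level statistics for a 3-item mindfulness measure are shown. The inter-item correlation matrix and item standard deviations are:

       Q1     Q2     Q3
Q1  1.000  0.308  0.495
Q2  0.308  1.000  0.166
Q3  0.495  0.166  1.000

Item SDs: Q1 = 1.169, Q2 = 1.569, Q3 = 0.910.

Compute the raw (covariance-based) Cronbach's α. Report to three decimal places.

Σσ²ᵢ = 1.169² + 1.569² + 0.910² = 4.6564
Covariances σ_ij = r_ij · s_i · s_j:
  σ(Q1,Q2) = 0.308 × 1.169 × 1.569 = 0.5649
  σ(Q1,Q3) = 0.495 × 1.169 × 0.910 = 0.5266
  σ(Q2,Q3) = 0.166 × 1.569 × 0.910 = 0.2370
σ²_T = Σσ²ᵢ + 2·Σσ_ij = 4.6564 + 2 × 1.3285 = 7.3134
α = (3/2)·(1 − 4.6564/7.3134) = 0.545

α = 0.545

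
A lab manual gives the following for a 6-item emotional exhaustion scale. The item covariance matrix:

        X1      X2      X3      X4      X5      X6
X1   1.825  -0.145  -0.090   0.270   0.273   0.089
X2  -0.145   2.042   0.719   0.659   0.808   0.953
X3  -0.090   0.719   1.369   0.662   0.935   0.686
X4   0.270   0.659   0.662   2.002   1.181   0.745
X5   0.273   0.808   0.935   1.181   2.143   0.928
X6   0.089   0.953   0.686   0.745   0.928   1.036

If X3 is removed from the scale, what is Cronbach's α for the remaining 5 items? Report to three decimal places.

α = 0.700

Remaining items: X1, X2, X4, X5, X6 (k = 5).
Σσ²ᵢ = 1.825 + 2.042 + 2.002 + 2.143 + 1.036 = 9.048
total variance = 9.048 + 2 × 5.761 = 20.570
α (item deleted) = (5/4)·(1 − 9.048/20.570) = 0.700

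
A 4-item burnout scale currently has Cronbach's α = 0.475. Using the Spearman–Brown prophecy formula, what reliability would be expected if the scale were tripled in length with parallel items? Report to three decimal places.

predicted reliability = 0.731

Length factor m = 3
α' = m·α / (1 + (m−1)·α)
   = 3 × 0.475 / (1 + (3 − 1) × 0.475)
   = 1.4250 / 1.9500 = 0.731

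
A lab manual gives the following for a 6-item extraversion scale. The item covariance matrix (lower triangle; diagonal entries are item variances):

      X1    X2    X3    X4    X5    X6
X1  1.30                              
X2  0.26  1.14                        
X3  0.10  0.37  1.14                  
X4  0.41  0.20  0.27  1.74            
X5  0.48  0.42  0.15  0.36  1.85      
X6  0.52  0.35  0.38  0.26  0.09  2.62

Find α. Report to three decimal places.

α = 0.583

sum of item variances = 1.30 + 1.14 + 1.14 + 1.74 + 1.85 + 2.62 = 9.79
Sum of the distinct covariances = 4.62
Var(T) = 9.79 + 2 × 4.62 = 19.03
α = (k/(k−1))·(1 − sum of item variances/Var(T)) = (6/5)·(1 − 9.79/19.03) = 0.583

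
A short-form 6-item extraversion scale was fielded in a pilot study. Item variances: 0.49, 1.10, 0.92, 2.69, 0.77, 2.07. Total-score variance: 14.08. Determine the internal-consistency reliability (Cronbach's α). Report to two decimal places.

ΣVar(i) = 0.49 + 1.10 + 0.92 + 2.69 + 0.77 + 2.07 = 8.04
α = (k/(k−1))·(1 − ΣVar(i)/σ²_T) = (6/5)·(1 − 8.04/14.08) = 0.51

Cronbach's α = 0.51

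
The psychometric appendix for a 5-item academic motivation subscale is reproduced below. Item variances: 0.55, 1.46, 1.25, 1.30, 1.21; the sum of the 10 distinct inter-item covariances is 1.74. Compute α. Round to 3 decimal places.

α = 0.470

sum of item variances = 0.55 + 1.46 + 1.25 + 1.30 + 1.21 = 5.77
Sum of distinct covariances = 1.74
σ²_total = sum of item variances + 2·Σcov = 5.77 + 2 × 1.74 = 9.25
α = (5/4)·(1 − 5.77/9.25) = 0.470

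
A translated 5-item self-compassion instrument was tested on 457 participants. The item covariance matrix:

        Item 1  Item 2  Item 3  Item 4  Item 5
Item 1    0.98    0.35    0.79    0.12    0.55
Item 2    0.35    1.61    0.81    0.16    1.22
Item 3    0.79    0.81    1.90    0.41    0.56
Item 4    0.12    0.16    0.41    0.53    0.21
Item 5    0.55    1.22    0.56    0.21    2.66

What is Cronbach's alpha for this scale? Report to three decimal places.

Cronbach's alpha = 0.718

Σσ²ᵢ = 0.98 + 1.61 + 1.90 + 0.53 + 2.66 = 7.68
Σ_{i<j} σ_ij = 5.18
σ²_total = 7.68 + 2 × 5.18 = 18.04
α = (k/(k−1))·(1 − Σσ²ᵢ/σ²_total) = (5/4)·(1 − 7.68/18.04) = 0.718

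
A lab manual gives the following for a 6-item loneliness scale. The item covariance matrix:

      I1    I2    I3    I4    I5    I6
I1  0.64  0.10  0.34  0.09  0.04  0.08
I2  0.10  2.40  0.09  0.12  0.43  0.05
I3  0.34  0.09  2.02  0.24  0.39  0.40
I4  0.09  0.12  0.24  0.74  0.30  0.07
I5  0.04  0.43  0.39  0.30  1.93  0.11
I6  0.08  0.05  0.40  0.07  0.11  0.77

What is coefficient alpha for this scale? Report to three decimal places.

ΣVar(i) = 0.64 + 2.40 + 2.02 + 0.74 + 1.93 + 0.77 = 8.50
Σ_{i<j} σ_ij = 2.85
Var(T) = 8.50 + 2 × 2.85 = 14.20
α = (k/(k−1))·(1 − ΣVar(i)/Var(T)) = (6/5)·(1 − 8.50/14.20) = 0.482

coefficient alpha = 0.482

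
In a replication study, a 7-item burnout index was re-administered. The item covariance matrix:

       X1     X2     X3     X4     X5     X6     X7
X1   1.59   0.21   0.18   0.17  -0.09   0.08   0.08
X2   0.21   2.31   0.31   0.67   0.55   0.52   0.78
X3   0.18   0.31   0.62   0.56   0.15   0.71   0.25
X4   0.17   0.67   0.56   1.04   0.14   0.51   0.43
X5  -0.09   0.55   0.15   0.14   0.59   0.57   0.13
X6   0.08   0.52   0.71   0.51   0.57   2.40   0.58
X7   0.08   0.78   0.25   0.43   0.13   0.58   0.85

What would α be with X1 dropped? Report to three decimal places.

α = 0.765

Remaining items: X2, X3, X4, X5, X6, X7 (k = 6).
Σσ²ᵢ = 2.31 + 0.62 + 1.04 + 0.59 + 2.40 + 0.85 = 7.81
Var(T) = 7.81 + 2 × 6.86 = 21.53
α (item deleted) = (6/5)·(1 − 7.81/21.53) = 0.765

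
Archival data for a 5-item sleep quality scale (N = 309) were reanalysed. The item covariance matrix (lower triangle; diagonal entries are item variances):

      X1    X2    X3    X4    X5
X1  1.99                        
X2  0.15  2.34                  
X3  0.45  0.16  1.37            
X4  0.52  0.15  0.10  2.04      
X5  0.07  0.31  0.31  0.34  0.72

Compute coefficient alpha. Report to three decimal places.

coefficient alpha = 0.471

ΣVar(i) = 1.99 + 2.34 + 1.37 + 2.04 + 0.72 = 8.46
Σ_{i<j} σ_ij = 2.56
σ²_total = 8.46 + 2 × 2.56 = 13.58
α = (k/(k−1))·(1 − ΣVar(i)/σ²_total) = (5/4)·(1 − 8.46/13.58) = 0.471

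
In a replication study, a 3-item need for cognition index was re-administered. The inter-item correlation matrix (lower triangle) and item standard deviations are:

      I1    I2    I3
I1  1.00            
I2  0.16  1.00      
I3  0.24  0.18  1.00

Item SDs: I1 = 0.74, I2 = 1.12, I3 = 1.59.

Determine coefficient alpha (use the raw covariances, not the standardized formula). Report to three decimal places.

Σσ²ᵢ = 0.74² + 1.12² + 1.59² = 4.3301
Covariances σ_ij = r_ij · s_i · s_j:
  σ(I1,I2) = 0.16 × 0.74 × 1.12 = 0.1326
  σ(I1,I3) = 0.24 × 0.74 × 1.59 = 0.2824
  σ(I2,I3) = 0.18 × 1.12 × 1.59 = 0.3205
σ²_T = Σσ²ᵢ + 2·Σσ_ij = 4.3301 + 2 × 0.7355 = 5.8011
α = (3/2)·(1 − 4.3301/5.8011) = 0.380

α = 0.380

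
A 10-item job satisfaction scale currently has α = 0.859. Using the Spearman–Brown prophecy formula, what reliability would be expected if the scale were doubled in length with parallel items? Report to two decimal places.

predicted reliability = 0.92

Length factor m = 2
α' = m·α / (1 + (m−1)·α)
   = 2 × 0.859 / (1 + (2 − 1) × 0.859)
   = 1.7180 / 1.8590 = 0.92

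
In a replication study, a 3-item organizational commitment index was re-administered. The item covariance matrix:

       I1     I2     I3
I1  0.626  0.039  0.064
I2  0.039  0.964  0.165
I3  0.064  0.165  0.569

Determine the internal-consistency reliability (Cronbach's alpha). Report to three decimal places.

Cronbach's alpha = 0.298

sum of item variances = 0.626 + 0.964 + 0.569 = 2.159
Sum of the distinct covariances = 0.268
σ²_T = 2.159 + 2 × 0.268 = 2.695
α = (k/(k−1))·(1 − sum of item variances/σ²_T) = (3/2)·(1 − 2.159/2.695) = 0.298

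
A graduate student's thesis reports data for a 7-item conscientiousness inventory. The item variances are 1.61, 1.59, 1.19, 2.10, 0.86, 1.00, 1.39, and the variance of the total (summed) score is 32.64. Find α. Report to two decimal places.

sum of item variances = 1.61 + 1.59 + 1.19 + 2.10 + 0.86 + 1.00 + 1.39 = 9.74
α = (k/(k−1))·(1 − sum of item variances/σ²_T) = (7/6)·(1 − 9.74/32.64) = 0.82

α = 0.82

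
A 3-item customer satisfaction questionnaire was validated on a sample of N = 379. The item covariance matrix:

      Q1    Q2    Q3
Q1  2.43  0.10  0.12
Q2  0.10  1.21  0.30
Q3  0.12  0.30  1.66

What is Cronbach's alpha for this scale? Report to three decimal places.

α = 0.246

Σσᵢ² = 2.43 + 1.21 + 1.66 = 5.30
Σ_{i<j} σ_ij = 0.52
total variance = 5.30 + 2 × 0.52 = 6.34
α = (k/(k−1))·(1 − Σσᵢ²/total variance) = (3/2)·(1 − 5.30/6.34) = 0.246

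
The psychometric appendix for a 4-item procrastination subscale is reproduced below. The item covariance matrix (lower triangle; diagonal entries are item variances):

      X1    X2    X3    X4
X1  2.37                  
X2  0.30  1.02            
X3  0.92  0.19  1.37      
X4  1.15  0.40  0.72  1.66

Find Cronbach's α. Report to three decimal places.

α = 0.712

sum of item variances = 2.37 + 1.02 + 1.37 + 1.66 = 6.42
Σ_{i<j} σ_ij = 3.68
total variance = 6.42 + 2 × 3.68 = 13.78
α = (k/(k−1))·(1 − sum of item variances/total variance) = (4/3)·(1 − 6.42/13.78) = 0.712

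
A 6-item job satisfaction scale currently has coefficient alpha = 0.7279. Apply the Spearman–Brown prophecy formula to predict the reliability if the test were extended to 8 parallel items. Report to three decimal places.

Length factor m = 8/6 = 1.3333
α' = m·α / (1 + (m−1)·α)
   = 8/6 × 0.7279 / (1 + (8/6 − 1) × 0.7279)
   = 0.9705 / 1.2426 = 0.781

predicted reliability = 0.781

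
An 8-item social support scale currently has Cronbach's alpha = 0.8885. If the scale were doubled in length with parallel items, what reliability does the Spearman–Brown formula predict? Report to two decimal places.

Length factor m = 2
α' = m·α / (1 + (m−1)·α)
   = 2 × 0.8885 / (1 + (2 − 1) × 0.8885)
   = 1.7770 / 1.8885 = 0.94

predicted reliability = 0.94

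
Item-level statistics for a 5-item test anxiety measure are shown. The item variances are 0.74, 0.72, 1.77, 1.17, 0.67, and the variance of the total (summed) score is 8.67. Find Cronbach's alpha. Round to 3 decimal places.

α = 0.519

Σσ²ᵢ = 0.74 + 0.72 + 1.77 + 1.17 + 0.67 = 5.07
α = (k/(k−1))·(1 − Σσ²ᵢ/σ²_total) = (5/4)·(1 − 5.07/8.67) = 0.519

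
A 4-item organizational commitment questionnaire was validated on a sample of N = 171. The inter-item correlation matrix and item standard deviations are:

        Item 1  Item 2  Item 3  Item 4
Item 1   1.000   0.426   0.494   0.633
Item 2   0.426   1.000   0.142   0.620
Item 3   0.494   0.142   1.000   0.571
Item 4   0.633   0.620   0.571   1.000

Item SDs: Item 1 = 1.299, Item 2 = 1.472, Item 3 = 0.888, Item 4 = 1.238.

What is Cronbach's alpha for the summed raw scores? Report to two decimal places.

α = 0.78

Σσ²ᵢ = 1.299² + 1.472² + 0.888² + 1.238² = 6.1754
Covariances σ_ij = r_ij · s_i · s_j:
  σ(Item 1,Item 2) = 0.426 × 1.299 × 1.472 = 0.8146
  σ(Item 1,Item 3) = 0.494 × 1.299 × 0.888 = 0.5698
  σ(Item 1,Item 4) = 0.633 × 1.299 × 1.238 = 1.0180
  σ(Item 2,Item 3) = 0.142 × 1.472 × 0.888 = 0.1856
  σ(Item 2,Item 4) = 0.620 × 1.472 × 1.238 = 1.1298
  σ(Item 3,Item 4) = 0.571 × 0.888 × 1.238 = 0.6277
σ²_T = Σσ²ᵢ + 2·Σσ_ij = 6.1754 + 2 × 4.3455 = 14.8664
α = (4/3)·(1 − 6.1754/14.8664) = 0.78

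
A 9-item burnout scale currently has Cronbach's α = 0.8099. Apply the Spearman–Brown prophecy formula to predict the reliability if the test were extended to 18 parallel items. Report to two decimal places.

predicted reliability = 0.89

Length factor m = 18/9 = 2.0000
α' = m·α / (1 + (m−1)·α)
   = 18/9 × 0.8099 / (1 + (18/9 − 1) × 0.8099)
   = 1.6198 / 1.8099 = 0.89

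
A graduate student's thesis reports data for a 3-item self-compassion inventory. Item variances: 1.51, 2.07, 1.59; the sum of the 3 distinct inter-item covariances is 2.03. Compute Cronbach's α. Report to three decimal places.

ΣVar(i) = 1.51 + 2.07 + 1.59 = 5.17
Sum of distinct covariances = 2.03
total variance = ΣVar(i) + 2·Σcov = 5.17 + 2 × 2.03 = 9.23
α = (3/2)·(1 − 5.17/9.23) = 0.660

α = 0.660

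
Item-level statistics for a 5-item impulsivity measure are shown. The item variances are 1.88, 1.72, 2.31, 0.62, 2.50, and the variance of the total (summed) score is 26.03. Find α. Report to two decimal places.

α = 0.82

Σσᵢ² = 1.88 + 1.72 + 2.31 + 0.62 + 2.50 = 9.03
α = (k/(k−1))·(1 − Σσᵢ²/Var(T)) = (5/4)·(1 − 9.03/26.03) = 0.82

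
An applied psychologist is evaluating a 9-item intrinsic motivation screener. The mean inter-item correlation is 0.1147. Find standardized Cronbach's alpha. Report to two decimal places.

Standardized α = k·r̄ / (1 + (k−1)·r̄) = 9 × 0.1147 / (1 + 8 × 0.1147)
  = 1.0323 / 1.9176 = 0.54

standardized Cronbach's alpha = 0.54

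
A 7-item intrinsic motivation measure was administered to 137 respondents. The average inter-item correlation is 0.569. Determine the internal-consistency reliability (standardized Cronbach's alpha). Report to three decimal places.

α = 0.902

Standardized α = k·r̄ / (1 + (k−1)·r̄) = 7 × 0.569 / (1 + 6 × 0.569)
  = 3.9830 / 4.4140 = 0.902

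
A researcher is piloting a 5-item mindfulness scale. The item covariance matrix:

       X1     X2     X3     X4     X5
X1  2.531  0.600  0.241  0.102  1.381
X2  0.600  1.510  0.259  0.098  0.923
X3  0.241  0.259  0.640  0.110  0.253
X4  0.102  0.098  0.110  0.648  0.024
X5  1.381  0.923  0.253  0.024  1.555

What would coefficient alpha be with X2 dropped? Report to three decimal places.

Remaining items: X1, X3, X4, X5 (k = 4).
Σσᵢ² = 2.531 + 0.640 + 0.648 + 1.555 = 5.374
total variance = 5.374 + 2 × 2.111 = 9.596
α (item deleted) = (4/3)·(1 − 5.374/9.596) = 0.587

coefficient alpha = 0.587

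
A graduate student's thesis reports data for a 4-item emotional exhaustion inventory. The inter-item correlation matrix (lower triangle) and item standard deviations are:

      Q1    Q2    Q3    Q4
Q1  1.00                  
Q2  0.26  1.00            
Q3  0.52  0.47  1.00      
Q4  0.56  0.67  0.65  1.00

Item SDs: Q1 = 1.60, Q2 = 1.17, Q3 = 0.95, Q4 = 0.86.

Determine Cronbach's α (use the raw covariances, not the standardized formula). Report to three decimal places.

Σσ²ᵢ = 1.60² + 1.17² + 0.95² + 0.86² = 5.5710
Covariances σ_ij = r_ij · s_i · s_j:
  σ(Q1,Q2) = 0.26 × 1.60 × 1.17 = 0.4867
  σ(Q1,Q3) = 0.52 × 1.60 × 0.95 = 0.7904
  σ(Q1,Q4) = 0.56 × 1.60 × 0.86 = 0.7706
  σ(Q2,Q3) = 0.47 × 1.17 × 0.95 = 0.5224
  σ(Q2,Q4) = 0.67 × 1.17 × 0.86 = 0.6742
  σ(Q3,Q4) = 0.65 × 0.95 × 0.86 = 0.5310
σ²_T = Σσ²ᵢ + 2·Σσ_ij = 5.5710 + 2 × 3.7753 = 13.1216
α = (4/3)·(1 − 5.5710/13.1216) = 0.767

α = 0.767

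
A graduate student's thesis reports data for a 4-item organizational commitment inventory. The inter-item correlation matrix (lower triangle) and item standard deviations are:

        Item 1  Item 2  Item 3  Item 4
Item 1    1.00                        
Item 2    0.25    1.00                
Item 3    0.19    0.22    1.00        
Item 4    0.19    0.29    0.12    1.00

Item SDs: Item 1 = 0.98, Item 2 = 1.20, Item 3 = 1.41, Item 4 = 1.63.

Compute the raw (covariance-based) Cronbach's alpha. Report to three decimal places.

α = 0.494

Σσ²ᵢ = 0.98² + 1.20² + 1.41² + 1.63² = 7.0454
Covariances σ_ij = r_ij · s_i · s_j:
  σ(Item 1,Item 2) = 0.25 × 0.98 × 1.20 = 0.2940
  σ(Item 1,Item 3) = 0.19 × 0.98 × 1.41 = 0.2625
  σ(Item 1,Item 4) = 0.19 × 0.98 × 1.63 = 0.3035
  σ(Item 2,Item 3) = 0.22 × 1.20 × 1.41 = 0.3722
  σ(Item 2,Item 4) = 0.29 × 1.20 × 1.63 = 0.5672
  σ(Item 3,Item 4) = 0.12 × 1.41 × 1.63 = 0.2758
σ²_T = Σσ²ᵢ + 2·Σσ_ij = 7.0454 + 2 × 2.0752 = 11.1958
α = (4/3)·(1 − 7.0454/11.1958) = 0.494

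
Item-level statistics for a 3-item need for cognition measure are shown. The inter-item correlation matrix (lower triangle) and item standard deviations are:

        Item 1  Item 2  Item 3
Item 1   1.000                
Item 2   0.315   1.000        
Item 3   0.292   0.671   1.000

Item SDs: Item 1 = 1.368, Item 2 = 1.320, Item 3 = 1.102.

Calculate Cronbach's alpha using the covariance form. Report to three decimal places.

Cronbach's alpha = 0.677

Σσ²ᵢ = 1.368² + 1.320² + 1.102² = 4.8282
Covariances σ_ij = r_ij · s_i · s_j:
  σ(Item 1,Item 2) = 0.315 × 1.368 × 1.320 = 0.5688
  σ(Item 1,Item 3) = 0.292 × 1.368 × 1.102 = 0.4402
  σ(Item 2,Item 3) = 0.671 × 1.320 × 1.102 = 0.9761
σ²_T = Σσ²ᵢ + 2·Σσ_ij = 4.8282 + 2 × 1.9851 = 8.7984
α = (3/2)·(1 − 4.8282/8.7984) = 0.677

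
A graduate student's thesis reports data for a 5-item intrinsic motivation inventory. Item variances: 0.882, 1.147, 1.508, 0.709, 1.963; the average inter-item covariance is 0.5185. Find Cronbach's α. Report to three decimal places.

Σσ²ᵢ = 0.882 + 1.147 + 1.508 + 0.709 + 1.963 = 6.209
Sum of the 10 distinct covariances = 10 × 0.5185 = 5.1850
total variance = Σσ²ᵢ + 2·Σcov = 6.209 + 2 × 5.1850 = 16.5790
α = (5/4)·(1 − 6.209/16.5790) = 0.782

Cronbach's α = 0.782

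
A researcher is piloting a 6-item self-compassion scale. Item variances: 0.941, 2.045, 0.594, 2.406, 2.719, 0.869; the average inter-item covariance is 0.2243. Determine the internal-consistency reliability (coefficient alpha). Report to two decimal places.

sum of item variances = 0.941 + 2.045 + 0.594 + 2.406 + 2.719 + 0.869 = 9.574
Sum of the 15 distinct covariances = 15 × 0.2243 = 3.3645
σ²_total = sum of item variances + 2·Σcov = 9.574 + 2 × 3.3645 = 16.3030
α = (6/5)·(1 − 9.574/16.3030) = 0.50

α = 0.50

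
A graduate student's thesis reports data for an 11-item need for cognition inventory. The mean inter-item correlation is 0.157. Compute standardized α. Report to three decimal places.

α = 0.672

Standardized α = k·r̄ / (1 + (k−1)·r̄) = 11 × 0.157 / (1 + 10 × 0.157)
  = 1.7270 / 2.5700 = 0.672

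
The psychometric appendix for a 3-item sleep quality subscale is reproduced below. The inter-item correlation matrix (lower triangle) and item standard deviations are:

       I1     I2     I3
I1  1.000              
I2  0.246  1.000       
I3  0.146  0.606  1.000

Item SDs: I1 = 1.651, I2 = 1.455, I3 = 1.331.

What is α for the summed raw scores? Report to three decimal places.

α = 0.580

Σσ²ᵢ = 1.651² + 1.455² + 1.331² = 6.6144
Covariances σ_ij = r_ij · s_i · s_j:
  σ(I1,I2) = 0.246 × 1.651 × 1.455 = 0.5909
  σ(I1,I3) = 0.146 × 1.651 × 1.331 = 0.3208
  σ(I2,I3) = 0.606 × 1.455 × 1.331 = 1.1736
σ²_T = Σσ²ᵢ + 2·Σσ_ij = 6.6144 + 2 × 2.0853 = 10.7850
α = (3/2)·(1 − 6.6144/10.7850) = 0.580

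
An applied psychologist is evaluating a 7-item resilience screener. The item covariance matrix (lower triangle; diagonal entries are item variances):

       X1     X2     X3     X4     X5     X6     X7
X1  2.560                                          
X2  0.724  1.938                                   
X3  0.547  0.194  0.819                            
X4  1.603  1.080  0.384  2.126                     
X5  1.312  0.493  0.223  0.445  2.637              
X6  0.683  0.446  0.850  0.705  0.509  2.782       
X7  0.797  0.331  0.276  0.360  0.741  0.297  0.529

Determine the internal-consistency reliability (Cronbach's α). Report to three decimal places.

sum of item variances = 2.560 + 1.938 + 0.819 + 2.126 + 2.637 + 2.782 + 0.529 = 13.391
Σ_{i<j} σ_ij = 13.000
σ²_T = 13.391 + 2 × 13.000 = 39.391
α = (k/(k−1))·(1 − sum of item variances/σ²_T) = (7/6)·(1 − 13.391/39.391) = 0.770

Cronbach's α = 0.770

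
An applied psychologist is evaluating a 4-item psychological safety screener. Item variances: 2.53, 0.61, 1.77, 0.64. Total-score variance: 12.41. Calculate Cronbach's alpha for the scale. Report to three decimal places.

α = 0.737

Σσ²ᵢ = 2.53 + 0.61 + 1.77 + 0.64 = 5.55
α = (k/(k−1))·(1 − Σσ²ᵢ/Var(T)) = (4/3)·(1 − 5.55/12.41) = 0.737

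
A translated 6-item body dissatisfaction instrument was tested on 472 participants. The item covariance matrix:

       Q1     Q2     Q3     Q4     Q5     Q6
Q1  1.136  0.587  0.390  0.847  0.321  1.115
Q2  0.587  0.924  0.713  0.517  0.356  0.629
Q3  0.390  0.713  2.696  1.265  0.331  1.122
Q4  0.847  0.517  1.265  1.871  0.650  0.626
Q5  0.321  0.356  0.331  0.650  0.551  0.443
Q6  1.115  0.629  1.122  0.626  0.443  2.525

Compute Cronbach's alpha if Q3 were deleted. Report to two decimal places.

Remaining items: Q1, Q2, Q4, Q5, Q6 (k = 5).
sum of item variances = 1.136 + 0.924 + 1.871 + 0.551 + 2.525 = 7.007
total variance = 7.007 + 2 × 6.091 = 19.189
α (item deleted) = (5/4)·(1 − 7.007/19.189) = 0.79

Cronbach's alpha = 0.79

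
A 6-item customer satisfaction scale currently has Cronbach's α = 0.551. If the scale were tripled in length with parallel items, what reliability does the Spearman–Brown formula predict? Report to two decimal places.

predicted reliability = 0.79

Length factor m = 3
α' = m·α / (1 + (m−1)·α)
   = 3 × 0.551 / (1 + (3 − 1) × 0.551)
   = 1.6530 / 2.1020 = 0.79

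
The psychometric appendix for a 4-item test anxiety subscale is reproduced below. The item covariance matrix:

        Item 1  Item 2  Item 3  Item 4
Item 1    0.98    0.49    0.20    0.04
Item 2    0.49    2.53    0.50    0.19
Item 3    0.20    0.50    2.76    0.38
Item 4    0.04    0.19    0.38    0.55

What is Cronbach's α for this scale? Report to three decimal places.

ΣVar(i) = 0.98 + 2.53 + 2.76 + 0.55 = 6.82
Σ_{i<j} σ_ij = 1.80
σ²_total = 6.82 + 2 × 1.80 = 10.42
α = (k/(k−1))·(1 − ΣVar(i)/σ²_total) = (4/3)·(1 − 6.82/10.42) = 0.461

Cronbach's α = 0.461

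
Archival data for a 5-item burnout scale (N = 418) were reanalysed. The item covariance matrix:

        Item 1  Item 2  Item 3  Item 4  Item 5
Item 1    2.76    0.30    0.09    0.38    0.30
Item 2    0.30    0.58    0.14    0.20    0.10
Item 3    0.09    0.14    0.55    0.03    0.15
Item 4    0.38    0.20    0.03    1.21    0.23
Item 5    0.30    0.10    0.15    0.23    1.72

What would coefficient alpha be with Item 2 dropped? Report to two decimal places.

coefficient alpha = 0.37

Remaining items: Item 1, Item 3, Item 4, Item 5 (k = 4).
Σσᵢ² = 2.76 + 0.55 + 1.21 + 1.72 = 6.24
total variance = 6.24 + 2 × 1.18 = 8.60
α (item deleted) = (4/3)·(1 − 6.24/8.60) = 0.37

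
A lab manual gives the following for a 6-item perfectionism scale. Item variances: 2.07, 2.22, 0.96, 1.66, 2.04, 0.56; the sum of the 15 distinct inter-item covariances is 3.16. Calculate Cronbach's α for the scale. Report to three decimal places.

Cronbach's α = 0.479

Σσ²ᵢ = 2.07 + 2.22 + 0.96 + 1.66 + 2.04 + 0.56 = 9.51
Sum of distinct covariances = 3.16
σ²_T = Σσ²ᵢ + 2·Σcov = 9.51 + 2 × 3.16 = 15.83
α = (6/5)·(1 − 9.51/15.83) = 0.479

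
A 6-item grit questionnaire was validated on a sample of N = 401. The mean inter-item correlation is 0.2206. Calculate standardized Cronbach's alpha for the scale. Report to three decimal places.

standardized Cronbach's alpha = 0.629

Standardized α = k·r̄ / (1 + (k−1)·r̄) = 6 × 0.2206 / (1 + 5 × 0.2206)
  = 1.3236 / 2.1030 = 0.629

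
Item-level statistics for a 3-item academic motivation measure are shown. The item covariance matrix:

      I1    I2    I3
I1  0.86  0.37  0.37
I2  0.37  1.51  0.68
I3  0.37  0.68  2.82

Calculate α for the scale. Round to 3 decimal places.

Σσ²ᵢ = 0.86 + 1.51 + 2.82 = 5.19
Sum of off-diagonal covariances = 1.42
total variance = 5.19 + 2 × 1.42 = 8.03
α = (k/(k−1))·(1 − Σσ²ᵢ/total variance) = (3/2)·(1 − 5.19/8.03) = 0.531

α = 0.531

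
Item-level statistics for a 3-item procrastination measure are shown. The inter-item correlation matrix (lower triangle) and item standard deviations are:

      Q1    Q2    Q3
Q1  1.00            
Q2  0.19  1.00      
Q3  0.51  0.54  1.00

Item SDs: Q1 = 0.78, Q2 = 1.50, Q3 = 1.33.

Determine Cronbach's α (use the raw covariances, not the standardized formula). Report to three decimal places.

Σσ²ᵢ = 0.78² + 1.50² + 1.33² = 4.6273
Covariances σ_ij = r_ij · s_i · s_j:
  σ(Q1,Q2) = 0.19 × 0.78 × 1.50 = 0.2223
  σ(Q1,Q3) = 0.51 × 0.78 × 1.33 = 0.5291
  σ(Q2,Q3) = 0.54 × 1.50 × 1.33 = 1.0773
σ²_T = Σσ²ᵢ + 2·Σσ_ij = 4.6273 + 2 × 1.8287 = 8.2847
α = (3/2)·(1 − 4.6273/8.2847) = 0.662

α = 0.662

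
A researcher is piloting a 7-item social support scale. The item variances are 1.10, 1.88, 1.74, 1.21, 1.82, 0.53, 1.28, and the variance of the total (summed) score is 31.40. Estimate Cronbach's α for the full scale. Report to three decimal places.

Cronbach's α = 0.811

Σσᵢ² = 1.10 + 1.88 + 1.74 + 1.21 + 1.82 + 0.53 + 1.28 = 9.56
α = (k/(k−1))·(1 − Σσᵢ²/Var(T)) = (7/6)·(1 − 9.56/31.40) = 0.811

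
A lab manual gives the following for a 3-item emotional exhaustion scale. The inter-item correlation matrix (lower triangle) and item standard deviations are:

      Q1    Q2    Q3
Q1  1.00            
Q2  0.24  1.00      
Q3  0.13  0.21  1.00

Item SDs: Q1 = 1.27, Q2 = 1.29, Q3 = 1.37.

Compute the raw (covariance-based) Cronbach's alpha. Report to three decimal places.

Σσ²ᵢ = 1.27² + 1.29² + 1.37² = 5.1539
Covariances σ_ij = r_ij · s_i · s_j:
  σ(Q1,Q2) = 0.24 × 1.27 × 1.29 = 0.3932
  σ(Q1,Q3) = 0.13 × 1.27 × 1.37 = 0.2262
  σ(Q2,Q3) = 0.21 × 1.29 × 1.37 = 0.3711
σ²_T = Σσ²ᵢ + 2·Σσ_ij = 5.1539 + 2 × 0.9905 = 7.1349
α = (3/2)·(1 − 5.1539/7.1349) = 0.416

α = 0.416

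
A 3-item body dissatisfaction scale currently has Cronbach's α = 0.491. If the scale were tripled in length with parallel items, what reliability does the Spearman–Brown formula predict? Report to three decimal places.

predicted reliability = 0.743

Length factor m = 3
α' = m·α / (1 + (m−1)·α)
   = 3 × 0.491 / (1 + (3 − 1) × 0.491)
   = 1.4730 / 1.9820 = 0.743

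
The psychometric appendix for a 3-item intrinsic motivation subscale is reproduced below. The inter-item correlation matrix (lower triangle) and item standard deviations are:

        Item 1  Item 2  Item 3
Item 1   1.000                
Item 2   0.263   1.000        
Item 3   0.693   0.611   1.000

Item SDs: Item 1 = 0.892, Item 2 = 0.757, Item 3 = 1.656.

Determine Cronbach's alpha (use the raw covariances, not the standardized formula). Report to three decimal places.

Σσ²ᵢ = 0.892² + 0.757² + 1.656² = 4.1110
Covariances σ_ij = r_ij · s_i · s_j:
  σ(Item 1,Item 2) = 0.263 × 0.892 × 0.757 = 0.1776
  σ(Item 1,Item 3) = 0.693 × 0.892 × 1.656 = 1.0237
  σ(Item 2,Item 3) = 0.611 × 0.757 × 1.656 = 0.7659
σ²_T = Σσ²ᵢ + 2·Σσ_ij = 4.1110 + 2 × 1.9672 = 8.0454
α = (3/2)·(1 − 4.1110/8.0454) = 0.734

Cronbach's alpha = 0.734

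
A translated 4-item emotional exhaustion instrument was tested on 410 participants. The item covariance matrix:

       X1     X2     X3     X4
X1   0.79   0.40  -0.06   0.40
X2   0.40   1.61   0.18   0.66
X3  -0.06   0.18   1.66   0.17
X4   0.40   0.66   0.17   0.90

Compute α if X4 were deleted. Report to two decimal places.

α = 0.31

Remaining items: X1, X2, X3 (k = 3).
ΣVar(i) = 0.79 + 1.61 + 1.66 = 4.06
σ²_total = 4.06 + 2 × 0.52 = 5.10
α (item deleted) = (3/2)·(1 − 4.06/5.10) = 0.31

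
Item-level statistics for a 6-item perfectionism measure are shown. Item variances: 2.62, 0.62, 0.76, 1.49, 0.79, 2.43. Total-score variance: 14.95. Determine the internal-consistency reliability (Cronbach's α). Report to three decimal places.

α = 0.501

Σσ²ᵢ = 2.62 + 0.62 + 0.76 + 1.49 + 0.79 + 2.43 = 8.71
α = (k/(k−1))·(1 − Σσ²ᵢ/σ²_total) = (6/5)·(1 − 8.71/14.95) = 0.501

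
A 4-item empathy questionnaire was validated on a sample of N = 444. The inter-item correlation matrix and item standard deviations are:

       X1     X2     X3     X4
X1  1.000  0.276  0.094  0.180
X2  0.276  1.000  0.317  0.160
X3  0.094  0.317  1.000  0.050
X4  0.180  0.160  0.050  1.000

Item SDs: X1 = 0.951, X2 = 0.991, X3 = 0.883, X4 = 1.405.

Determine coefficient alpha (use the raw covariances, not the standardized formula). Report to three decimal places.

α = 0.440

Σσ²ᵢ = 0.951² + 0.991² + 0.883² + 1.405² = 4.6402
Covariances σ_ij = r_ij · s_i · s_j:
  σ(X1,X2) = 0.276 × 0.951 × 0.991 = 0.2601
  σ(X1,X3) = 0.094 × 0.951 × 0.883 = 0.0789
  σ(X1,X4) = 0.180 × 0.951 × 1.405 = 0.2405
  σ(X2,X3) = 0.317 × 0.991 × 0.883 = 0.2774
  σ(X2,X4) = 0.160 × 0.991 × 1.405 = 0.2228
  σ(X3,X4) = 0.050 × 0.883 × 1.405 = 0.0620
σ²_T = Σσ²ᵢ + 2·Σσ_ij = 4.6402 + 2 × 1.1417 = 6.9236
α = (4/3)·(1 − 4.6402/6.9236) = 0.440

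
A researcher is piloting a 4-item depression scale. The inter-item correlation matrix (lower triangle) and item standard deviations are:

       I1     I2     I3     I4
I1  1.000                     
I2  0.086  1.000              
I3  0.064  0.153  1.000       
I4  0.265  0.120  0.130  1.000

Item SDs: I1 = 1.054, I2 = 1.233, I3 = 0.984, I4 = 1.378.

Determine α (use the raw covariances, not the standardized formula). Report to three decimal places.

α = 0.388

Σσ²ᵢ = 1.054² + 1.233² + 0.984² + 1.378² = 5.4983
Covariances σ_ij = r_ij · s_i · s_j:
  σ(I1,I2) = 0.086 × 1.054 × 1.233 = 0.1118
  σ(I1,I3) = 0.064 × 1.054 × 0.984 = 0.0664
  σ(I1,I4) = 0.265 × 1.054 × 1.378 = 0.3849
  σ(I2,I3) = 0.153 × 1.233 × 0.984 = 0.1856
  σ(I2,I4) = 0.120 × 1.233 × 1.378 = 0.2039
  σ(I3,I4) = 0.130 × 0.984 × 1.378 = 0.1763
σ²_T = Σσ²ᵢ + 2·Σσ_ij = 5.4983 + 2 × 1.1289 = 7.7561
α = (4/3)·(1 − 5.4983/7.7561) = 0.388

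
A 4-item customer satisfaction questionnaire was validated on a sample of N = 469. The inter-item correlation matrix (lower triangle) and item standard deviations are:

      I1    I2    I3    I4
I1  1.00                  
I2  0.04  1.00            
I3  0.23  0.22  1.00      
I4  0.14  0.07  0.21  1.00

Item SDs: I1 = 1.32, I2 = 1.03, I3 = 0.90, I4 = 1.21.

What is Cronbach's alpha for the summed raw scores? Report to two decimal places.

Cronbach's alpha = 0.40

Σσ²ᵢ = 1.32² + 1.03² + 0.90² + 1.21² = 5.0774
Covariances σ_ij = r_ij · s_i · s_j:
  σ(I1,I2) = 0.04 × 1.32 × 1.03 = 0.0544
  σ(I1,I3) = 0.23 × 1.32 × 0.90 = 0.2732
  σ(I1,I4) = 0.14 × 1.32 × 1.21 = 0.2236
  σ(I2,I3) = 0.22 × 1.03 × 0.90 = 0.2039
  σ(I2,I4) = 0.07 × 1.03 × 1.21 = 0.0872
  σ(I3,I4) = 0.21 × 0.90 × 1.21 = 0.2287
σ²_T = Σσ²ᵢ + 2·Σσ_ij = 5.0774 + 2 × 1.0710 = 7.2194
α = (4/3)·(1 − 5.0774/7.2194) = 0.40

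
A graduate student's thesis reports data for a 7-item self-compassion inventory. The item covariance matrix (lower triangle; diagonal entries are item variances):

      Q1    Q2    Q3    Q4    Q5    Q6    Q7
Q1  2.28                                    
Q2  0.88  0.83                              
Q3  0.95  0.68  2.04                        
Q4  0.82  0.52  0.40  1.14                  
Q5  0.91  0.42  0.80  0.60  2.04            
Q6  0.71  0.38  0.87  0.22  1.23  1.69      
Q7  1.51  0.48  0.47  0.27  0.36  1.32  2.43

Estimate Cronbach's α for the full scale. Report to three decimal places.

Cronbach's α = 0.821

Σσ²ᵢ = 2.28 + 0.83 + 2.04 + 1.14 + 2.04 + 1.69 + 2.43 = 12.45
Σ_{i<j} σ_ij = 14.80
Var(T) = 12.45 + 2 × 14.80 = 42.05
α = (k/(k−1))·(1 − Σσ²ᵢ/Var(T)) = (7/6)·(1 − 12.45/42.05) = 0.821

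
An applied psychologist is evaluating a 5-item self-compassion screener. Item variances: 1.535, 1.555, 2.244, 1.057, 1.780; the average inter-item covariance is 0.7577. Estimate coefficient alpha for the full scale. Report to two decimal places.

α = 0.81

Σσᵢ² = 1.535 + 1.555 + 2.244 + 1.057 + 1.780 = 8.171
Sum of the 10 distinct covariances = 10 × 0.7577 = 7.5770
Var(T) = Σσᵢ² + 2·Σcov = 8.171 + 2 × 7.5770 = 23.3250
α = (5/4)·(1 − 8.171/23.3250) = 0.81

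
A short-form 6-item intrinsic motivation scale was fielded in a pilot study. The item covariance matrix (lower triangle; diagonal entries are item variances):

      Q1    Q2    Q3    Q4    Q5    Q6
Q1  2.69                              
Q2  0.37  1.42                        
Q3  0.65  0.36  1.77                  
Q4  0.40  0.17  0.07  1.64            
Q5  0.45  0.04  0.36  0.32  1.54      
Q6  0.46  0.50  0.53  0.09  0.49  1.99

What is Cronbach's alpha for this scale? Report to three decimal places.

α = 0.585

ΣVar(i) = 2.69 + 1.42 + 1.77 + 1.64 + 1.54 + 1.99 = 11.05
Sum of off-diagonal covariances = 5.26
σ²_total = 11.05 + 2 × 5.26 = 21.57
α = (k/(k−1))·(1 − ΣVar(i)/σ²_total) = (6/5)·(1 − 11.05/21.57) = 0.585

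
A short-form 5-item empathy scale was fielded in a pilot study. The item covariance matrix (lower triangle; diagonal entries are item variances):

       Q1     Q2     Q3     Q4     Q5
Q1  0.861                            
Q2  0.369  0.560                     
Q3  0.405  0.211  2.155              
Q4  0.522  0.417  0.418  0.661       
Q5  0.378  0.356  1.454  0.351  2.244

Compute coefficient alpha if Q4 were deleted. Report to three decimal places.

Remaining items: Q1, Q2, Q3, Q5 (k = 4).
ΣVar(i) = 0.861 + 0.560 + 2.155 + 2.244 = 5.820
σ²_total = 5.820 + 2 × 3.173 = 12.166
α (item deleted) = (4/3)·(1 − 5.820/12.166) = 0.695

coefficient alpha = 0.695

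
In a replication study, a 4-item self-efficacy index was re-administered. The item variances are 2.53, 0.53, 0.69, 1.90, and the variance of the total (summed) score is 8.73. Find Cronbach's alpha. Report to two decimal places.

Cronbach's alpha = 0.47

sum of item variances = 2.53 + 0.53 + 0.69 + 1.90 = 5.65
α = (k/(k−1))·(1 − sum of item variances/Var(T)) = (4/3)·(1 − 5.65/8.73) = 0.47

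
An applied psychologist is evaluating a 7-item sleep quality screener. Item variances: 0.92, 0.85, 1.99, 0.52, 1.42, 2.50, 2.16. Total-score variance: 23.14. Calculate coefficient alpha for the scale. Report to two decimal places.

α = 0.64

sum of item variances = 0.92 + 0.85 + 1.99 + 0.52 + 1.42 + 2.50 + 2.16 = 10.36
α = (k/(k−1))·(1 − sum of item variances/total variance) = (7/6)·(1 − 10.36/23.14) = 0.64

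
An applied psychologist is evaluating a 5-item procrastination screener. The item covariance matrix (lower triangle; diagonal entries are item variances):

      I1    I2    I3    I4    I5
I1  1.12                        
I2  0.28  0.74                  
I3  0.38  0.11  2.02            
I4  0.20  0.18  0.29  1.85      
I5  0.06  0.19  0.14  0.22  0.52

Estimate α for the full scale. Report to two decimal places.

sum of item variances = 1.12 + 0.74 + 2.02 + 1.85 + 0.52 = 6.25
Sum of off-diagonal covariances = 2.05
Var(T) = 6.25 + 2 × 2.05 = 10.35
α = (k/(k−1))·(1 − sum of item variances/Var(T)) = (5/4)·(1 − 6.25/10.35) = 0.50

α = 0.50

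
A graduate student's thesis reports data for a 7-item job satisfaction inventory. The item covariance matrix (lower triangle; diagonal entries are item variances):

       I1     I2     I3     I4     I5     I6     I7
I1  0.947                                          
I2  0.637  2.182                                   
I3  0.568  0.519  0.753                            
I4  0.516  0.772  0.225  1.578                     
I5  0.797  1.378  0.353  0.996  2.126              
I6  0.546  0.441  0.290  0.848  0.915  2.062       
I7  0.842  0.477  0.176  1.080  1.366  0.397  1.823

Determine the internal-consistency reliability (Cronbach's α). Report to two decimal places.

α = 0.83

Σσ²ᵢ = 0.947 + 2.182 + 0.753 + 1.578 + 2.126 + 2.062 + 1.823 = 11.471
Sum of the distinct covariances = 14.139
total variance = 11.471 + 2 × 14.139 = 39.749
α = (k/(k−1))·(1 − Σσ²ᵢ/total variance) = (7/6)·(1 − 11.471/39.749) = 0.83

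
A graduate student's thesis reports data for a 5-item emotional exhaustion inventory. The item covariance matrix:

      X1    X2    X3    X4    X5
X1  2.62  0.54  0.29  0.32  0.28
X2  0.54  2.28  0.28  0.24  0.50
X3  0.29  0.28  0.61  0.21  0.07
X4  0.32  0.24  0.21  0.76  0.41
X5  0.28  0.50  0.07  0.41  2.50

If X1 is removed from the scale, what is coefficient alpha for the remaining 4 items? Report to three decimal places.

coefficient alpha = 0.476

Remaining items: X2, X3, X4, X5 (k = 4).
ΣVar(i) = 2.28 + 0.61 + 0.76 + 2.50 = 6.15
total variance = 6.15 + 2 × 1.71 = 9.57
α (item deleted) = (4/3)·(1 − 6.15/9.57) = 0.476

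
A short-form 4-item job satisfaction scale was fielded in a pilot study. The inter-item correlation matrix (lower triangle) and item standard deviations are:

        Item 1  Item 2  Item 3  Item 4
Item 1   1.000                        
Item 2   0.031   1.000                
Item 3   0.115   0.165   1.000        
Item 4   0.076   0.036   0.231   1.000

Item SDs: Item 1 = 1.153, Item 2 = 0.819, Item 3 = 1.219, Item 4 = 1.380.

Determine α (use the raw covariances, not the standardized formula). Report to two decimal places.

α = 0.34

Σσ²ᵢ = 1.153² + 0.819² + 1.219² + 1.380² = 5.3905
Covariances σ_ij = r_ij · s_i · s_j:
  σ(Item 1,Item 2) = 0.031 × 1.153 × 0.819 = 0.0293
  σ(Item 1,Item 3) = 0.115 × 1.153 × 1.219 = 0.1616
  σ(Item 1,Item 4) = 0.076 × 1.153 × 1.380 = 0.1209
  σ(Item 2,Item 3) = 0.165 × 0.819 × 1.219 = 0.1647
  σ(Item 2,Item 4) = 0.036 × 0.819 × 1.380 = 0.0407
  σ(Item 3,Item 4) = 0.231 × 1.219 × 1.380 = 0.3886
σ²_T = Σσ²ᵢ + 2·Σσ_ij = 5.3905 + 2 × 0.9058 = 7.2021
α = (4/3)·(1 − 5.3905/7.2021) = 0.34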